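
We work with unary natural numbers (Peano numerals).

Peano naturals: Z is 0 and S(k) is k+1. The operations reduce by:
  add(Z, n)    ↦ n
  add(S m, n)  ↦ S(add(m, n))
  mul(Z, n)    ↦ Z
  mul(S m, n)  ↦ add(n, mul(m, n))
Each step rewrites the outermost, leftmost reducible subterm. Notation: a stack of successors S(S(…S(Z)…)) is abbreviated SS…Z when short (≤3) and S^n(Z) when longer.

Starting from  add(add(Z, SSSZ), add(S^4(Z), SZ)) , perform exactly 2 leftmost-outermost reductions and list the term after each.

Answer: after 2 steps: S(add(SSZ, add(S^4(Z), SZ)))

Working:
  start: add(add(Z, SSSZ), add(S^4(Z), SZ))
  step 1: add(SSSZ, add(S^4(Z), SZ))
  step 2: S(add(SSZ, add(S^4(Z), SZ)))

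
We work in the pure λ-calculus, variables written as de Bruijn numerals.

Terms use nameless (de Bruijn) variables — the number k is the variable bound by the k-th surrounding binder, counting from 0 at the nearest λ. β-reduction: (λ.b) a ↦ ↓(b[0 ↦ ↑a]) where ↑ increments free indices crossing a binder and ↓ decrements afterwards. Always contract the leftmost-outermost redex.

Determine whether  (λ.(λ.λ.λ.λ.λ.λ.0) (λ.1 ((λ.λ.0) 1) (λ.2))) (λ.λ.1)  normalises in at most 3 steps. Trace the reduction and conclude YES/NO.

Answer: YES — reaches normal form λ.λ.λ.λ.λ.0 in 2 ≤ 3 steps

Working:
  start: (λ.(λ.λ.λ.λ.λ.λ.0) (λ.1 ((λ.λ.0) 1) (λ.2))) (λ.λ.1)
  step 1: (λ.λ.λ.λ.λ.λ.0) (λ.(λ.λ.1) ((λ.λ.0) (λ.λ.1)) (λ.λ.λ.1))
  step 2: λ.λ.λ.λ.λ.0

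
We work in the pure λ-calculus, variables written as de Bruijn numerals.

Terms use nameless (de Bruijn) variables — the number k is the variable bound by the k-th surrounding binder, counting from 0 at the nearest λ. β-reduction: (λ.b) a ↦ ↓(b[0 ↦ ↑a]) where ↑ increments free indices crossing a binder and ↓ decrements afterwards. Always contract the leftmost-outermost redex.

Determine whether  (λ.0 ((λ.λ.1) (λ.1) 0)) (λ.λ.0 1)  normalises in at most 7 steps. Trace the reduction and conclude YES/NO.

  start: (λ.0 ((λ.λ.1) (λ.1) 0)) (λ.λ.0 1)
  [1] (λ.λ.0 1) ((λ.λ.1) (λ.λ.λ.0 1) (λ.λ.0 1))
  [2] λ.0 ((λ.λ.1) (λ.λ.λ.0 1) (λ.λ.0 1))
  [3] λ.0 ((λ.λ.λ.λ.0 1) (λ.λ.0 1))
  [4] λ.0 (λ.λ.λ.0 1)

Answer: YES — reaches normal form λ.0 (λ.λ.λ.0 1) in 4 ≤ 7 steps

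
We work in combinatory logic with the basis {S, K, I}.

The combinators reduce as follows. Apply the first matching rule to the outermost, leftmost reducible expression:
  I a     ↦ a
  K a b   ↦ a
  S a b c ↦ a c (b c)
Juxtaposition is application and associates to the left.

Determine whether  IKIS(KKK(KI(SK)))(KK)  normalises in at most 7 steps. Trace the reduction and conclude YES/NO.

  start: IKIS(KKK(KI(SK)))(KK)
  [1] KIS(KKK(KI(SK)))(KK)
  [2] I(KKK(KI(SK)))(KK)
  [3] KKK(KI(SK))(KK)
  [4] K(KI(SK))(KK)
  [5] KI(SK)
  [6] I

Answer: YES — reaches normal form I in 6 ≤ 7 steps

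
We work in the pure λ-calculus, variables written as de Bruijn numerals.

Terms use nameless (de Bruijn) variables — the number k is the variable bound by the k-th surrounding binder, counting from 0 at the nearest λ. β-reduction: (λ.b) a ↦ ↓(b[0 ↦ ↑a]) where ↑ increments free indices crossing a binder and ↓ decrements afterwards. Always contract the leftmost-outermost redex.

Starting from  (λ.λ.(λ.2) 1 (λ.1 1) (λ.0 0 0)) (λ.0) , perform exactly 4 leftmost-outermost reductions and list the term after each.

Answer: after 4 steps: λ.0 0

Working:
  start: (λ.λ.(λ.2) 1 (λ.1 1) (λ.0 0 0)) (λ.0)
  →1  λ.(λ.λ.0) (λ.0) (λ.1 1) (λ.0 0 0)
  →2  λ.(λ.0) (λ.1 1) (λ.0 0 0)
  →3  λ.(λ.1 1) (λ.0 0 0)
  →4  λ.0 0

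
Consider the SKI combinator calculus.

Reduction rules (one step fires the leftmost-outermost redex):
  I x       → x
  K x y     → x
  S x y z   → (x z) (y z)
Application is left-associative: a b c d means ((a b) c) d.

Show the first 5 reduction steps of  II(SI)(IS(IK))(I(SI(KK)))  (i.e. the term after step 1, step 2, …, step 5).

Answer: after 5 steps: SI(KK)(IS(IK)(I(SI(KK))))

Reduction:
  start: II(SI)(IS(IK))(I(SI(KK)))
  →1  I(SI)(IS(IK))(I(SI(KK)))
  →2  SI(IS(IK))(I(SI(KK)))
  →3  I(I(SI(KK)))(IS(IK)(I(SI(KK))))
  →4  I(SI(KK))(IS(IK)(I(SI(KK))))
  →5  SI(KK)(IS(IK)(I(SI(KK))))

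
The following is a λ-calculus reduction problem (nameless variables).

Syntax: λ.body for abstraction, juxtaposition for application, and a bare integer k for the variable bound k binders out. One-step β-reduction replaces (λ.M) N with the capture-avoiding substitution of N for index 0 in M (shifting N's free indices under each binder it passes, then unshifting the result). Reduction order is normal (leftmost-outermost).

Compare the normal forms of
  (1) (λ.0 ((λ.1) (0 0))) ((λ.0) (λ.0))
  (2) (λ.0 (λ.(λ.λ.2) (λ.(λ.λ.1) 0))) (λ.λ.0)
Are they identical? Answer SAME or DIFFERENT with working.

Answer: SAME — A ⇓ λ.0, B ⇓ λ.0

Reduction:
Term A:
  start: (λ.0 ((λ.1) (0 0))) ((λ.0) (λ.0))
  [1] (λ.0) (λ.0) ((λ.(λ.0) (λ.0)) ((λ.0) (λ.0) ((λ.0) (λ.0))))
  [2] (λ.0) ((λ.(λ.0) (λ.0)) ((λ.0) (λ.0) ((λ.0) (λ.0))))
  [3] (λ.(λ.0) (λ.0)) ((λ.0) (λ.0) ((λ.0) (λ.0)))
  [4] (λ.0) (λ.0)
  [5] λ.0

Term B:
  start: (λ.0 (λ.(λ.λ.2) (λ.(λ.λ.1) 0))) (λ.λ.0)
  [1] (λ.λ.0) (λ.(λ.λ.2) (λ.(λ.λ.1) 0))
  [2] λ.0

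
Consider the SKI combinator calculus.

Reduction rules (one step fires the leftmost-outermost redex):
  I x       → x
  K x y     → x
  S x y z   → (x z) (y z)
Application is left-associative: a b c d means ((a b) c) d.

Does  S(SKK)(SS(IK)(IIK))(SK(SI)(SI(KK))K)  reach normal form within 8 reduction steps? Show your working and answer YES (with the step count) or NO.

Answer: NO — after 8 steps the term is KKK, not yet normal

Working:
  start: S(SKK)(SS(IK)(IIK))(SK(SI)(SI(KK))K)
  →1  SKK(SK(SI)(SI(KK))K)(SS(IK)(IIK)(SK(SI)(SI(KK))K))
  →2  K(SK(SI)(SI(KK))K)(K(SK(SI)(SI(KK))K))(SS(IK)(IIK)(SK(SI)(SI(KK))K))
  →3  SK(SI)(SI(KK))K(SS(IK)(IIK)(SK(SI)(SI(KK))K))
  →4  K(SI(KK))(SI(SI(KK)))K(SS(IK)(IIK)(SK(SI)(SI(KK))K))
  →5  SI(KK)K(SS(IK)(IIK)(SK(SI)(SI(KK))K))
  →6  IK(KKK)(SS(IK)(IIK)(SK(SI)(SI(KK))K))
  →7  K(KKK)(SS(IK)(IIK)(SK(SI)(SI(KK))K))
  →8  KKK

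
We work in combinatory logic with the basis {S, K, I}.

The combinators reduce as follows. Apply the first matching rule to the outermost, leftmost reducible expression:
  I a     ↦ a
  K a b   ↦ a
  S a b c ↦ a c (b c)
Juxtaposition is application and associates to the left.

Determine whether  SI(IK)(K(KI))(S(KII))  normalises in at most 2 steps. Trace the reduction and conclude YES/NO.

  start: SI(IK)(K(KI))(S(KII))
  step 1: I(K(KI))(IK(K(KI)))(S(KII))
  step 2: K(KI)(IK(K(KI)))(S(KII))

Answer: NO — after 2 steps the term is K(KI)(IK(K(KI)))(S(KII)), not yet normal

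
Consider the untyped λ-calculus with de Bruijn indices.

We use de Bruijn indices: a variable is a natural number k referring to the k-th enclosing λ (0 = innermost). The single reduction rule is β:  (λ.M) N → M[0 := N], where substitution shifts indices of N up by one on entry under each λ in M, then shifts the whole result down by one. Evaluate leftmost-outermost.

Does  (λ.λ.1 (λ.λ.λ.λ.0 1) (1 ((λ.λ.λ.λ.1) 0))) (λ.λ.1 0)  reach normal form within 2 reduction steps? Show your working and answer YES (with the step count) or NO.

Answer: NO — after 2 steps the term is λ.(λ.(λ.λ.λ.λ.0 1) 0) ((λ.λ.1 0) ((λ.λ.λ.λ.1) 0)), not yet normal

Derivation:
  start: (λ.λ.1 (λ.λ.λ.λ.0 1) (1 ((λ.λ.λ.λ.1) 0))) (λ.λ.1 0)
  [1] λ.(λ.λ.1 0) (λ.λ.λ.λ.0 1) ((λ.λ.1 0) ((λ.λ.λ.λ.1) 0))
  [2] λ.(λ.(λ.λ.λ.λ.0 1) 0) ((λ.λ.1 0) ((λ.λ.λ.λ.1) 0))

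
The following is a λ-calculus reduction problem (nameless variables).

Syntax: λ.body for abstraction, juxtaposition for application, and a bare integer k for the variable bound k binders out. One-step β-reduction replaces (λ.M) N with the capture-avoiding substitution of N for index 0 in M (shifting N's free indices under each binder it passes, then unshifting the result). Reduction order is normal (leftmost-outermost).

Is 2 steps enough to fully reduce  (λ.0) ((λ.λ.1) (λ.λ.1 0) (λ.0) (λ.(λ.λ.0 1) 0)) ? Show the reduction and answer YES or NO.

  start: (λ.0) ((λ.λ.1) (λ.λ.1 0) (λ.0) (λ.(λ.λ.0 1) 0))
  →1  (λ.λ.1) (λ.λ.1 0) (λ.0) (λ.(λ.λ.0 1) 0)
  →2  (λ.λ.λ.1 0) (λ.0) (λ.(λ.λ.0 1) 0)

Answer: NO — after 2 steps the term is (λ.λ.λ.1 0) (λ.0) (λ.(λ.λ.0 1) 0), not yet normal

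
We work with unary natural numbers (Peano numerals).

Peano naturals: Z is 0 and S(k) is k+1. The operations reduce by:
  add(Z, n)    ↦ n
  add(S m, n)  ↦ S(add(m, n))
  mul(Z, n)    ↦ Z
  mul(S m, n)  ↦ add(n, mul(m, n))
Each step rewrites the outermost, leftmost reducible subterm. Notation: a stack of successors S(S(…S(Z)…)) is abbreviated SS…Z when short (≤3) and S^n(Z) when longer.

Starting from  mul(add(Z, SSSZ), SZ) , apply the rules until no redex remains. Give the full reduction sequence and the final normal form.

  start: mul(add(Z, SSSZ), SZ)
  step 1: mul(SSSZ, SZ)
  step 2: add(SZ, mul(SSZ, SZ))
  step 3: S(add(Z, mul(SSZ, SZ)))
  step 4: S(mul(SSZ, SZ))
  step 5: S(add(SZ, mul(SZ, SZ)))
  step 6: S(S(add(Z, mul(SZ, SZ))))
  step 7: S(S(mul(SZ, SZ)))
  step 8: S(S(add(SZ, mul(Z, SZ))))
  step 9: S(S(S(add(Z, mul(Z, SZ)))))
  step 10: S(S(S(mul(Z, SZ))))
  step 11: SSSZ

Answer: normal form = SSSZ  (in 11 steps)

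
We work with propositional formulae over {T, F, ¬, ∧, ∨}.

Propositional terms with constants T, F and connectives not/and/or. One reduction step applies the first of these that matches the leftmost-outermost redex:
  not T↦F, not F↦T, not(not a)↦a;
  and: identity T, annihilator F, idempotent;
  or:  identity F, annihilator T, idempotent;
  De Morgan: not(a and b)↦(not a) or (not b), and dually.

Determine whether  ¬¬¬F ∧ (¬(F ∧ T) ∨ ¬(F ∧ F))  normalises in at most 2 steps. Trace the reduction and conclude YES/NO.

Answer: NO — after 2 steps the term is T ∧ (¬(F ∧ T) ∨ ¬(F ∧ F)), not yet normal

Derivation:
  start: ¬¬¬F ∧ (¬(F ∧ T) ∨ ¬(F ∧ F))
  [1] ¬F ∧ (¬(F ∧ T) ∨ ¬(F ∧ F))
  [2] T ∧ (¬(F ∧ T) ∨ ¬(F ∧ F))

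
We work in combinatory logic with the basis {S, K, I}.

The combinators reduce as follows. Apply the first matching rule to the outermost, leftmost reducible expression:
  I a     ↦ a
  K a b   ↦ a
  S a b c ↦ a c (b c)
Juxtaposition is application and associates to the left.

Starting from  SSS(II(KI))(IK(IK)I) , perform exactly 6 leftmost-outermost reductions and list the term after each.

Answer: after 6 steps: S(II(KI))(IK(IK)I)

Reduction:
  start: SSS(II(KI))(IK(IK)I)
  step 1: S(II(KI))(S(II(KI)))(IK(IK)I)
  step 2: II(KI)(IK(IK)I)(S(II(KI))(IK(IK)I))
  step 3: I(KI)(IK(IK)I)(S(II(KI))(IK(IK)I))
  step 4: KI(IK(IK)I)(S(II(KI))(IK(IK)I))
  step 5: I(S(II(KI))(IK(IK)I))
  step 6: S(II(KI))(IK(IK)I)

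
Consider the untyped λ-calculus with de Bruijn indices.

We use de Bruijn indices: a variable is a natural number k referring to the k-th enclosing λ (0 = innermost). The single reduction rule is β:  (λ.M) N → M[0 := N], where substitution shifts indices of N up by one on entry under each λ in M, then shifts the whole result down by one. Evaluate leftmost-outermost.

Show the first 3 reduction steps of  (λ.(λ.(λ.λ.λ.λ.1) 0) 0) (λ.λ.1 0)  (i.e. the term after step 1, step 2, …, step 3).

  start: (λ.(λ.(λ.λ.λ.λ.1) 0) 0) (λ.λ.1 0)
  [1] (λ.(λ.λ.λ.λ.1) 0) (λ.λ.1 0)
  [2] (λ.λ.λ.λ.1) (λ.λ.1 0)
  [3] λ.λ.λ.1

Answer: after 3 steps: λ.λ.λ.1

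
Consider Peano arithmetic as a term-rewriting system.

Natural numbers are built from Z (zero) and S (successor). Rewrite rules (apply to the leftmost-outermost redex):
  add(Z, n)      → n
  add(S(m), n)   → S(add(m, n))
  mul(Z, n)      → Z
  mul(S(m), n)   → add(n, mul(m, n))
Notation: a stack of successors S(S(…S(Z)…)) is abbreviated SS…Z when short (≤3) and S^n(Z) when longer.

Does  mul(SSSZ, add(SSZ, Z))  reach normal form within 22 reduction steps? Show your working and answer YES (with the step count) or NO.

Answer: YES — reaches normal form S^6(Z) in 22 ≤ 22 steps

Reduction:
  start: mul(SSSZ, add(SSZ, Z))
  [1] add(add(SSZ, Z), mul(SSZ, add(SSZ, Z)))
  [2] add(S(add(SZ, Z)), mul(SSZ, add(SSZ, Z)))
  [3] S(add(add(SZ, Z), mul(SSZ, add(SSZ, Z))))
  [4] S(add(S(add(Z, Z)), mul(SSZ, add(SSZ, Z))))
  [5] S(S(add(add(Z, Z), mul(SSZ, add(SSZ, Z)))))
  [6] S(S(add(Z, mul(SSZ, add(SSZ, Z)))))
  [7] S(S(mul(SSZ, add(SSZ, Z))))
  [8] S(S(add(add(SSZ, Z), mul(SZ, add(SSZ, Z)))))
  [9] S(S(add(S(add(SZ, Z)), mul(SZ, add(SSZ, Z)))))
  [10] S(S(S(add(add(SZ, Z), mul(SZ, add(SSZ, Z))))))
  [11] S(S(S(add(S(add(Z, Z)), mul(SZ, add(SSZ, Z))))))
  [12] S(S(S(S(add(add(Z, Z), mul(SZ, add(SSZ, Z)))))))
  [13] S(S(S(S(add(Z, mul(SZ, add(SSZ, Z)))))))
  [14] S(S(S(S(mul(SZ, add(SSZ, Z))))))
  [15] S(S(S(S(add(add(SSZ, Z), mul(Z, add(SSZ, Z)))))))
  [16] S(S(S(S(add(S(add(SZ, Z)), mul(Z, add(SSZ, Z)))))))
  [17] S(S(S(S(S(add(add(SZ, Z), mul(Z, add(SSZ, Z))))))))
  [18] S(S(S(S(S(add(S(add(Z, Z)), mul(Z, add(SSZ, Z))))))))
  [19] S(S(S(S(S(S(add(add(Z, Z), mul(Z, add(SSZ, Z)))))))))
  [20] S(S(S(S(S(S(add(Z, mul(Z, add(SSZ, Z)))))))))
  [21] S(S(S(S(S(S(mul(Z, add(SSZ, Z))))))))
  [22] S^6(Z)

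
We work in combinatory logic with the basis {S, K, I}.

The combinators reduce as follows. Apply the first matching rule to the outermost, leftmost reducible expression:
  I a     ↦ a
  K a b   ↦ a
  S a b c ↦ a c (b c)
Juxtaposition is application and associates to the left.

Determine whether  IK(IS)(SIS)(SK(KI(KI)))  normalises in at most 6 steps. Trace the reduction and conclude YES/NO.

Answer: YES — reaches normal form S(SKI) in 4 ≤ 6 steps

Reduction:
  start: IK(IS)(SIS)(SK(KI(KI)))
  step 1: K(IS)(SIS)(SK(KI(KI)))
  step 2: IS(SK(KI(KI)))
  step 3: S(SK(KI(KI)))
  step 4: S(SKI)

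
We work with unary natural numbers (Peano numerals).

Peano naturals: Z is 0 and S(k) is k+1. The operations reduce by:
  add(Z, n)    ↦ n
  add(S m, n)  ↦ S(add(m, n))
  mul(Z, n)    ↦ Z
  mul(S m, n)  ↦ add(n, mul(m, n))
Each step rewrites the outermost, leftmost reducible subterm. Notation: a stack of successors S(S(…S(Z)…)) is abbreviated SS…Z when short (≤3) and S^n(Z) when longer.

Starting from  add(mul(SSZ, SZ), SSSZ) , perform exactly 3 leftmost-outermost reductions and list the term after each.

Answer: after 3 steps: S(add(add(Z, mul(SZ, SZ)), SSSZ))

Working:
  start: add(mul(SSZ, SZ), SSSZ)
  →1  add(add(SZ, mul(SZ, SZ)), SSSZ)
  →2  add(S(add(Z, mul(SZ, SZ))), SSSZ)
  →3  S(add(add(Z, mul(SZ, SZ)), SSSZ))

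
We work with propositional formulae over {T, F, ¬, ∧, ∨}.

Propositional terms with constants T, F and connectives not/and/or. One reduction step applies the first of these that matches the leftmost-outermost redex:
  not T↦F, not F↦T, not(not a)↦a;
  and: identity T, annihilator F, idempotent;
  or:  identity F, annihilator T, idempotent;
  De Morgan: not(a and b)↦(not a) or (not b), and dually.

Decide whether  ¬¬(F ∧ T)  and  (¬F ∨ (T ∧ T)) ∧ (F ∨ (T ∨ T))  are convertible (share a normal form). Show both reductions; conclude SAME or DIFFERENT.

Term A:
  start: ¬¬(F ∧ T)
  step 1: F ∧ T
  step 2: F

Term B:
  start: (¬F ∨ (T ∧ T)) ∧ (F ∨ (T ∨ T))
  step 1: (T ∨ (T ∧ T)) ∧ (F ∨ (T ∨ T))
  step 2: T ∧ (F ∨ (T ∨ T))
  step 3: F ∨ (T ∨ T)
  step 4: T ∨ T
  step 5: T

Answer: DIFFERENT — A ⇓ F, B ⇓ T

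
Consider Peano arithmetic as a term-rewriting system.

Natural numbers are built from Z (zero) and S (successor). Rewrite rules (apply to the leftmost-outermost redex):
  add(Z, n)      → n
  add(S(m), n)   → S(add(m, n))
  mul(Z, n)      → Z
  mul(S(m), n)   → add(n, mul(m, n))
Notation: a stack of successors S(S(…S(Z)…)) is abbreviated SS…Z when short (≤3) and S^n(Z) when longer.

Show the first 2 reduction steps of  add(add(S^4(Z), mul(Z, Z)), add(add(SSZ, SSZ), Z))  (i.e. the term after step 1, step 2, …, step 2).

  start: add(add(S^4(Z), mul(Z, Z)), add(add(SSZ, SSZ), Z))
  →1  add(S(add(SSSZ, mul(Z, Z))), add(add(SSZ, SSZ), Z))
  →2  S(add(add(SSSZ, mul(Z, Z)), add(add(SSZ, SSZ), Z)))

Answer: after 2 steps: S(add(add(SSSZ, mul(Z, Z)), add(add(SSZ, SSZ), Z)))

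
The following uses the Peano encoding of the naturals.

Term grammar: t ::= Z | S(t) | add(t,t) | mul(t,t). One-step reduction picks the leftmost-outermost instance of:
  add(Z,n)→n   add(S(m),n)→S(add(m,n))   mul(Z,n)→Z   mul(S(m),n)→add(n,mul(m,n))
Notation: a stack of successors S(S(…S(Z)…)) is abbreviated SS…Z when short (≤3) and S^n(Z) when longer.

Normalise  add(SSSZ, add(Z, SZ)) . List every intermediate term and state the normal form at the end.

Answer: normal form = S^4(Z)  (in 5 steps)

Derivation:
  start: add(SSSZ, add(Z, SZ))
  →1  S(add(SSZ, add(Z, SZ)))
  →2  S(S(add(SZ, add(Z, SZ))))
  →3  S(S(S(add(Z, add(Z, SZ)))))
  →4  S(S(S(add(Z, SZ))))
  →5  S^4(Z)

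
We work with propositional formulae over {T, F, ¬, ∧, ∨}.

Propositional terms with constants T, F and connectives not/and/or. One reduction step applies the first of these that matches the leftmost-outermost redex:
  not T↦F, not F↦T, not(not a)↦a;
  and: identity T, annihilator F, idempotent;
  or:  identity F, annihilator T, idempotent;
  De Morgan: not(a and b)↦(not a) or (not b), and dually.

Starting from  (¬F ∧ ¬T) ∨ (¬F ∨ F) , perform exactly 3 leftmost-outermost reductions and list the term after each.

Answer: after 3 steps: F ∨ (¬F ∨ F)

Reduction:
  start: (¬F ∧ ¬T) ∨ (¬F ∨ F)
  [1] (T ∧ ¬T) ∨ (¬F ∨ F)
  [2] ¬T ∨ (¬F ∨ F)
  [3] F ∨ (¬F ∨ F)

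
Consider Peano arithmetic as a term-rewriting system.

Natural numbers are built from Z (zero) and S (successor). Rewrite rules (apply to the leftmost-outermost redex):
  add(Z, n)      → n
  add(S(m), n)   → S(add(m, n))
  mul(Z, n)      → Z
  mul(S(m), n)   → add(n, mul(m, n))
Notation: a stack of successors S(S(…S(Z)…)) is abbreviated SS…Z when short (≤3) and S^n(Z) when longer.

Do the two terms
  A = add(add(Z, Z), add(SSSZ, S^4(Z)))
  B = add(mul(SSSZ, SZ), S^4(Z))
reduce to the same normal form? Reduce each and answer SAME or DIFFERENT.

Answer: SAME — A ⇓ S^7(Z), B ⇓ S^7(Z)

Derivation:
Term A:
  start: add(add(Z, Z), add(SSSZ, S^4(Z)))
  [1] add(Z, add(SSSZ, S^4(Z)))
  [2] add(SSSZ, S^4(Z))
  [3] S(add(SSZ, S^4(Z)))
  [4] S(S(add(SZ, S^4(Z))))
  [5] S(S(S(add(Z, S^4(Z)))))
  [6] S^7(Z)

Term B:
  start: add(mul(SSSZ, SZ), S^4(Z))
  [1] add(add(SZ, mul(SSZ, SZ)), S^4(Z))
  [2] add(S(add(Z, mul(SSZ, SZ))), S^4(Z))
  [3] S(add(add(Z, mul(SSZ, SZ)), S^4(Z)))
  [4] S(add(mul(SSZ, SZ), S^4(Z)))
  [5] S(add(add(SZ, mul(SZ, SZ)), S^4(Z)))
  [6] S(add(S(add(Z, mul(SZ, SZ))), S^4(Z)))
  [7] S(S(add(add(Z, mul(SZ, SZ)), S^4(Z))))
  [8] S(S(add(mul(SZ, SZ), S^4(Z))))
  [9] S(S(add(add(SZ, mul(Z, SZ)), S^4(Z))))
  [10] S(S(add(S(add(Z, mul(Z, SZ))), S^4(Z))))
  [11] S(S(S(add(add(Z, mul(Z, SZ)), S^4(Z)))))
  [12] S(S(S(add(mul(Z, SZ), S^4(Z)))))
  [13] S(S(S(add(Z, S^4(Z)))))
  [14] S^7(Z)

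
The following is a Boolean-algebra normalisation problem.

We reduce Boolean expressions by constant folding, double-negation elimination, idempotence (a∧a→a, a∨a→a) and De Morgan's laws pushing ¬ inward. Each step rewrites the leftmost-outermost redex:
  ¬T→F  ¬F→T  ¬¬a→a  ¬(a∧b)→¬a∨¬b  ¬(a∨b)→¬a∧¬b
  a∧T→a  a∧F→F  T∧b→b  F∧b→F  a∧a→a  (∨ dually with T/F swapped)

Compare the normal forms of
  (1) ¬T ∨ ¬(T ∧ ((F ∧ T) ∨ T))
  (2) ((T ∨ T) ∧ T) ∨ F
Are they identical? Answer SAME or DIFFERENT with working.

Term A:
  start: ¬T ∨ ¬(T ∧ ((F ∧ T) ∨ T))
  step 1: F ∨ ¬(T ∧ ((F ∧ T) ∨ T))
  step 2: ¬(T ∧ ((F ∧ T) ∨ T))
  step 3: ¬T ∨ ¬((F ∧ T) ∨ T)
  step 4: F ∨ ¬((F ∧ T) ∨ T)
  step 5: ¬((F ∧ T) ∨ T)
  step 6: ¬(F ∧ T) ∧ ¬T
  step 7: (¬F ∨ ¬T) ∧ ¬T
  step 8: (T ∨ ¬T) ∧ ¬T
  step 9: T ∧ ¬T
  step 10: ¬T
  step 11: F

Term B:
  start: ((T ∨ T) ∧ T) ∨ F
  step 1: (T ∨ T) ∧ T
  step 2: T ∨ T
  step 3: T

Answer: DIFFERENT — A ⇓ F, B ⇓ T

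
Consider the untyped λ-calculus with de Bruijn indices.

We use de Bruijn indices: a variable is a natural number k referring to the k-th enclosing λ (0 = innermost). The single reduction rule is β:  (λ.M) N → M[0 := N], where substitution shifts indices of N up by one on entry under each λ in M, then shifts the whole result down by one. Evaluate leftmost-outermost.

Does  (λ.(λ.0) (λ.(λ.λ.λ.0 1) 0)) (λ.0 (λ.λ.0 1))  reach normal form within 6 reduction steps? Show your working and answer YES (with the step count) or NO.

  start: (λ.(λ.0) (λ.(λ.λ.λ.0 1) 0)) (λ.0 (λ.λ.0 1))
  [1] (λ.0) (λ.(λ.λ.λ.0 1) 0)
  [2] λ.(λ.λ.λ.0 1) 0
  [3] λ.λ.λ.0 1

Answer: YES — reaches normal form λ.λ.λ.0 1 in 3 ≤ 6 steps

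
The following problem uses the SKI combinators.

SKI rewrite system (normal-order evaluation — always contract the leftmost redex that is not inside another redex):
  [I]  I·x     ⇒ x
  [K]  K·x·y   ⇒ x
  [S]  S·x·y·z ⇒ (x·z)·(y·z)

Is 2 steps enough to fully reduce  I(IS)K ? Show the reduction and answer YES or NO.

  start: I(IS)K
  step 1: ISK
  step 2: SK

Answer: YES — reaches normal form SK in 2 ≤ 2 steps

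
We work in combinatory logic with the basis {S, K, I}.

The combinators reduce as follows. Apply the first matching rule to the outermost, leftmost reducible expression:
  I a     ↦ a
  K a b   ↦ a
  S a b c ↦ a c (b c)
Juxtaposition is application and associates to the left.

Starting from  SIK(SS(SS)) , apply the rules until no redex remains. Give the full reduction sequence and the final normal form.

Answer: normal form = S(K(SS(SS)))(SS(K(SS(SS))))  (in 3 steps)

Working:
  start: SIK(SS(SS))
  [1] I(SS(SS))(K(SS(SS)))
  [2] SS(SS)(K(SS(SS)))
  [3] S(K(SS(SS)))(SS(K(SS(SS))))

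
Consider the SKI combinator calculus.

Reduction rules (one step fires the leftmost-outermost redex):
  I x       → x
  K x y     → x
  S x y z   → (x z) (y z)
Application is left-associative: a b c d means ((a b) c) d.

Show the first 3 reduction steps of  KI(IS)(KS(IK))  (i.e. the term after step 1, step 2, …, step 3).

  start: KI(IS)(KS(IK))
  step 1: I(KS(IK))
  step 2: KS(IK)
  step 3: S

Answer: after 3 steps: S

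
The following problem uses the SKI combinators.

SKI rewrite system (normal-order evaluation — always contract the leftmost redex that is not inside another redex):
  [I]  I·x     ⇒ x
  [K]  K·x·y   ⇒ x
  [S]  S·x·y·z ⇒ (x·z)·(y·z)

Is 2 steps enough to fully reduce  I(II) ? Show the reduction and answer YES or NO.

  start: I(II)
  →1  II
  →2  I

Answer: YES — reaches normal form I in 2 ≤ 2 steps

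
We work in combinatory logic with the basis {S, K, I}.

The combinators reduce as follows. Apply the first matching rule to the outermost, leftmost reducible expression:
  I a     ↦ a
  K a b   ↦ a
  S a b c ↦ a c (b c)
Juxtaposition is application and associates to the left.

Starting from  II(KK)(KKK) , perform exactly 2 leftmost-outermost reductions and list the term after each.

Answer: after 2 steps: KK(KKK)

Working:
  start: II(KK)(KKK)
  →1  I(KK)(KKK)
  →2  KK(KKK)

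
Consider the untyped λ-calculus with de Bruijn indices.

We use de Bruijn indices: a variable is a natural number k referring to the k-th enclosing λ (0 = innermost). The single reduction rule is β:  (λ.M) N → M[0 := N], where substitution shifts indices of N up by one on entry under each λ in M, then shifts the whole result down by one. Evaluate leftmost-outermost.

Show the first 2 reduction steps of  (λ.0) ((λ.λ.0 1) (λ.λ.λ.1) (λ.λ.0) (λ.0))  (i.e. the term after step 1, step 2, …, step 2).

Answer: after 2 steps: (λ.0 (λ.λ.λ.1)) (λ.λ.0) (λ.0)

Working:
  start: (λ.0) ((λ.λ.0 1) (λ.λ.λ.1) (λ.λ.0) (λ.0))
  step 1: (λ.λ.0 1) (λ.λ.λ.1) (λ.λ.0) (λ.0)
  step 2: (λ.0 (λ.λ.λ.1)) (λ.λ.0) (λ.0)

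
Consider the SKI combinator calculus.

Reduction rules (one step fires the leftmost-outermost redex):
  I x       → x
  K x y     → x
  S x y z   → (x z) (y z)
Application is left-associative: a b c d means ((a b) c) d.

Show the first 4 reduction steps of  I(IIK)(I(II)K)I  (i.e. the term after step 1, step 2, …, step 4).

Answer: after 4 steps: I(II)K

Working:
  start: I(IIK)(I(II)K)I
  step 1: IIK(I(II)K)I
  step 2: IK(I(II)K)I
  step 3: K(I(II)K)I
  step 4: I(II)K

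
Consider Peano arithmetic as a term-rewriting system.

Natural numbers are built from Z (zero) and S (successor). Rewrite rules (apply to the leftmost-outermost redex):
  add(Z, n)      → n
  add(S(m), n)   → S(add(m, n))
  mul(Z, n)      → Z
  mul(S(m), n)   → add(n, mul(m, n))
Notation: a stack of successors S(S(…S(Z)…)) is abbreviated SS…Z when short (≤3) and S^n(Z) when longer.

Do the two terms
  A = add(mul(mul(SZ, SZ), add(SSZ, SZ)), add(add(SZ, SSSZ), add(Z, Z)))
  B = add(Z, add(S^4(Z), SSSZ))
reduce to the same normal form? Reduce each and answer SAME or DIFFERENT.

Term A:
  start: add(mul(mul(SZ, SZ), add(SSZ, SZ)), add(add(SZ, SSSZ), add(Z, Z)))
  step 1: add(mul(add(SZ, mul(Z, SZ)), add(SSZ, SZ)), add(add(SZ, SSSZ), add(Z, Z)))
  step 2: add(mul(S(add(Z, mul(Z, SZ))), add(SSZ, SZ)), add(add(SZ, SSSZ), add(Z, Z)))
  step 3: add(add(add(SSZ, SZ), mul(add(Z, mul(Z, SZ)), add(SSZ, SZ))), add(add(SZ, SSSZ), add(Z, Z)))
  step 4: add(add(S(add(SZ, SZ)), mul(add(Z, mul(Z, SZ)), add(SSZ, SZ))), add(add(SZ, SSSZ), add(Z, Z)))
  step 5: add(S(add(add(SZ, SZ), mul(add(Z, mul(Z, SZ)), add(SSZ, SZ)))), add(add(SZ, SSSZ), add(Z, Z)))
  step 6: S(add(add(add(SZ, SZ), mul(add(Z, mul(Z, SZ)), add(SSZ, SZ))), add(add(SZ, SSSZ), add(Z, Z))))
  step 7: S(add(add(S(add(Z, SZ)), mul(add(Z, mul(Z, SZ)), add(SSZ, SZ))), add(add(SZ, SSSZ), add(Z, Z))))
  step 8: S(add(S(add(add(Z, SZ), mul(add(Z, mul(Z, SZ)), add(SSZ, SZ)))), add(add(SZ, SSSZ), add(Z, Z))))
  step 9: S(S(add(add(add(Z, SZ), mul(add(Z, mul(Z, SZ)), add(SSZ, SZ))), add(add(SZ, SSSZ), add(Z, Z)))))
  step 10: S(S(add(add(SZ, mul(add(Z, mul(Z, SZ)), add(SSZ, SZ))), add(add(SZ, SSSZ), add(Z, Z)))))
  step 11: S(S(add(S(add(Z, mul(add(Z, mul(Z, SZ)), add(SSZ, SZ)))), add(add(SZ, SSSZ), add(Z, Z)))))
  step 12: S(S(S(add(add(Z, mul(add(Z, mul(Z, SZ)), add(SSZ, SZ))), add(add(SZ, SSSZ), add(Z, Z))))))
  step 13: S(S(S(add(mul(add(Z, mul(Z, SZ)), add(SSZ, SZ)), add(add(SZ, SSSZ), add(Z, Z))))))
  step 14: S(S(S(add(mul(mul(Z, SZ), add(SSZ, SZ)), add(add(SZ, SSSZ), add(Z, Z))))))
  step 15: S(S(S(add(mul(Z, add(SSZ, SZ)), add(add(SZ, SSSZ), add(Z, Z))))))
  step 16: S(S(S(add(Z, add(add(SZ, SSSZ), add(Z, Z))))))
  step 17: S(S(S(add(add(SZ, SSSZ), add(Z, Z)))))
  step 18: S(S(S(add(S(add(Z, SSSZ)), add(Z, Z)))))
  step 19: S(S(S(S(add(add(Z, SSSZ), add(Z, Z))))))
  step 20: S(S(S(S(add(SSSZ, add(Z, Z))))))
  step 21: S(S(S(S(S(add(SSZ, add(Z, Z)))))))
  step 22: S(S(S(S(S(S(add(SZ, add(Z, Z))))))))
  step 23: S(S(S(S(S(S(S(add(Z, add(Z, Z)))))))))
  step 24: S(S(S(S(S(S(S(add(Z, Z))))))))
  step 25: S^7(Z)

Term B:
  start: add(Z, add(S^4(Z), SSSZ))
  step 1: add(S^4(Z), SSSZ)
  step 2: S(add(SSSZ, SSSZ))
  step 3: S(S(add(SSZ, SSSZ)))
  step 4: S(S(S(add(SZ, SSSZ))))
  step 5: S(S(S(S(add(Z, SSSZ)))))
  step 6: S^7(Z)

Answer: SAME — A ⇓ S^7(Z), B ⇓ S^7(Z)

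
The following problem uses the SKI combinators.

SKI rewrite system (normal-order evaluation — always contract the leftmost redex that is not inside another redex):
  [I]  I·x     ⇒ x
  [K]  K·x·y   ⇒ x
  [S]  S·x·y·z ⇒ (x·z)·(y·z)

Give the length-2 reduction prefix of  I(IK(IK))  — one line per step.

  start: I(IK(IK))
  [1] IK(IK)
  [2] K(IK)

Answer: after 2 steps: K(IK)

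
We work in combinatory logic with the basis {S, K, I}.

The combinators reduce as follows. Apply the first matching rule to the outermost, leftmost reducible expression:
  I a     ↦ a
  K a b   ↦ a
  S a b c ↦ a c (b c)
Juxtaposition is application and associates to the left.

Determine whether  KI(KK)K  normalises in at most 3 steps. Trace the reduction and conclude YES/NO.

  start: KI(KK)K
  step 1: IK
  step 2: K

Answer: YES — reaches normal form K in 2 ≤ 3 steps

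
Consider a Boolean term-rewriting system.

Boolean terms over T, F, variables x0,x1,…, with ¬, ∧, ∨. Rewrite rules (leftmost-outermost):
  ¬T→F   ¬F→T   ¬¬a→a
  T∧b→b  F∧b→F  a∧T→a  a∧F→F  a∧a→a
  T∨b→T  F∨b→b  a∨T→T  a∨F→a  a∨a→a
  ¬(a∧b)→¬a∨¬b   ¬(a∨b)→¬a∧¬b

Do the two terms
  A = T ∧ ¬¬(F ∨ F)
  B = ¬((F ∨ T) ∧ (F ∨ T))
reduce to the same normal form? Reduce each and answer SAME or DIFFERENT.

Term A:
  start: T ∧ ¬¬(F ∨ F)
  [1] ¬¬(F ∨ F)
  [2] F ∨ F
  [3] F

Term B:
  start: ¬((F ∨ T) ∧ (F ∨ T))
  [1] ¬(F ∨ T) ∨ ¬(F ∨ T)
  [2] ¬(F ∨ T)
  [3] ¬F ∧ ¬T
  [4] T ∧ ¬T
  [5] ¬T
  [6] F

Answer: SAME — A ⇓ F, B ⇓ F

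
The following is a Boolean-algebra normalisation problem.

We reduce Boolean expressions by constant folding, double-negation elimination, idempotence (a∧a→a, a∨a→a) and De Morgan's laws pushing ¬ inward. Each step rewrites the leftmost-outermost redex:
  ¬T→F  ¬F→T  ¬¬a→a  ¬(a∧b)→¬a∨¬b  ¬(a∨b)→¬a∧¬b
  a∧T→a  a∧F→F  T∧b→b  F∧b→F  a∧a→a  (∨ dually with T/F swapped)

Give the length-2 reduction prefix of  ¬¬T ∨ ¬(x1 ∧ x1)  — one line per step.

Answer: after 2 steps: T

Derivation:
  start: ¬¬T ∨ ¬(x1 ∧ x1)
  step 1: T ∨ ¬(x1 ∧ x1)
  step 2: T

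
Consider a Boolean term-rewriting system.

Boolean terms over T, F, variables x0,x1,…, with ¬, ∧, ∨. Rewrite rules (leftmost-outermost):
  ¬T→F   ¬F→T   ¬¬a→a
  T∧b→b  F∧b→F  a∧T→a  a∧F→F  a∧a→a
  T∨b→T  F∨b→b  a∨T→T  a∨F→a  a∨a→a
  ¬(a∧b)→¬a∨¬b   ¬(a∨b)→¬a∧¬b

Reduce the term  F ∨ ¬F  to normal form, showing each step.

Answer: normal form = T  (in 2 steps)

Reduction:
  start: F ∨ ¬F
  →1  ¬F
  →2  T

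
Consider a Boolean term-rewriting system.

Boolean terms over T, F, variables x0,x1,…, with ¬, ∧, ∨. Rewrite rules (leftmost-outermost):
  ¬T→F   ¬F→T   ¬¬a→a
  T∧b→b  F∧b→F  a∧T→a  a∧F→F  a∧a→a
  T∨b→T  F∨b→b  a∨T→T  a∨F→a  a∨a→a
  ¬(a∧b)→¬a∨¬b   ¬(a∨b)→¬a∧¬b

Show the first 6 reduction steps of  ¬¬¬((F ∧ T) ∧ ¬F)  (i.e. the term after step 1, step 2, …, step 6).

Answer: after 6 steps: T

Working:
  start: ¬¬¬((F ∧ T) ∧ ¬F)
  →1  ¬((F ∧ T) ∧ ¬F)
  →2  ¬(F ∧ T) ∨ ¬¬F
  →3  (¬F ∨ ¬T) ∨ ¬¬F
  →4  (T ∨ ¬T) ∨ ¬¬F
  →5  T ∨ ¬¬F
  →6  T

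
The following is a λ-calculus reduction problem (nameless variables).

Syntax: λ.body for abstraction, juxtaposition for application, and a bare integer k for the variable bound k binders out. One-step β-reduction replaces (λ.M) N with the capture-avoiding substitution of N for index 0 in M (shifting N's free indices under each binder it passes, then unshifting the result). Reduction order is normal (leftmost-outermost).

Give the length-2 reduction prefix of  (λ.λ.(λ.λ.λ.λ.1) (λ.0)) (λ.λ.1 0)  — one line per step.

  start: (λ.λ.(λ.λ.λ.λ.1) (λ.0)) (λ.λ.1 0)
  step 1: λ.(λ.λ.λ.λ.1) (λ.0)
  step 2: λ.λ.λ.λ.1

Answer: after 2 steps: λ.λ.λ.λ.1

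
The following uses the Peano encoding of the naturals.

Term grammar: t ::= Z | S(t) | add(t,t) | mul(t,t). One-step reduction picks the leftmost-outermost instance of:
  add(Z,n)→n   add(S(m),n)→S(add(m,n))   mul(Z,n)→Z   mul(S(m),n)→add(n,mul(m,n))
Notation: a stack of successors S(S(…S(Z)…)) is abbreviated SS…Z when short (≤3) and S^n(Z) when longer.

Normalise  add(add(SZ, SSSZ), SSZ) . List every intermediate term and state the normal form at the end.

  start: add(add(SZ, SSSZ), SSZ)
  [1] add(S(add(Z, SSSZ)), SSZ)
  [2] S(add(add(Z, SSSZ), SSZ))
  [3] S(add(SSSZ, SSZ))
  [4] S(S(add(SSZ, SSZ)))
  [5] S(S(S(add(SZ, SSZ))))
  [6] S(S(S(S(add(Z, SSZ)))))
  [7] S^6(Z)

Answer: normal form = S^6(Z)  (in 7 steps)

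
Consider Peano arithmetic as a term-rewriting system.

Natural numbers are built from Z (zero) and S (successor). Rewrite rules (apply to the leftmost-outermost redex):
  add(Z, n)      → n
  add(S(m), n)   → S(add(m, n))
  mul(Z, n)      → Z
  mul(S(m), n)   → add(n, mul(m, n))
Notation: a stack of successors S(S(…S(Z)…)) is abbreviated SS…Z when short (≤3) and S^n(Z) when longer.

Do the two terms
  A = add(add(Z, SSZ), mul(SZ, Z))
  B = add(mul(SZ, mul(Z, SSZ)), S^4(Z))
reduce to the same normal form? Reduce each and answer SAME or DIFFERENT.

Answer: DIFFERENT — A ⇓ SSZ, B ⇓ S^4(Z)

Derivation:
Term A:
  start: add(add(Z, SSZ), mul(SZ, Z))
  [1] add(SSZ, mul(SZ, Z))
  [2] S(add(SZ, mul(SZ, Z)))
  [3] S(S(add(Z, mul(SZ, Z))))
  [4] S(S(mul(SZ, Z)))
  [5] S(S(add(Z, mul(Z, Z))))
  [6] S(S(mul(Z, Z)))
  [7] SSZ

Term B:
  start: add(mul(SZ, mul(Z, SSZ)), S^4(Z))
  [1] add(add(mul(Z, SSZ), mul(Z, mul(Z, SSZ))), S^4(Z))
  [2] add(add(Z, mul(Z, mul(Z, SSZ))), S^4(Z))
  [3] add(mul(Z, mul(Z, SSZ)), S^4(Z))
  [4] add(Z, S^4(Z))
  [5] S^4(Z)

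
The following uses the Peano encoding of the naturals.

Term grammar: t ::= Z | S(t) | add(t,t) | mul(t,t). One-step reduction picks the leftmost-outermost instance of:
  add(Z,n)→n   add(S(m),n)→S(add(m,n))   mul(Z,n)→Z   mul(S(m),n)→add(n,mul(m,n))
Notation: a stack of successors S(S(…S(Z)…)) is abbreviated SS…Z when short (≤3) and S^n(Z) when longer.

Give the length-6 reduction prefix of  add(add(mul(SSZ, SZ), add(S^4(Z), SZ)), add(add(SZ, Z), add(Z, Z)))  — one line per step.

Answer: after 6 steps: S(add(add(add(SZ, mul(Z, SZ)), add(S^4(Z), SZ)), add(add(SZ, Z), add(Z, Z))))

Derivation:
  start: add(add(mul(SSZ, SZ), add(S^4(Z), SZ)), add(add(SZ, Z), add(Z, Z)))
  →1  add(add(add(SZ, mul(SZ, SZ)), add(S^4(Z), SZ)), add(add(SZ, Z), add(Z, Z)))
  →2  add(add(S(add(Z, mul(SZ, SZ))), add(S^4(Z), SZ)), add(add(SZ, Z), add(Z, Z)))
  →3  add(S(add(add(Z, mul(SZ, SZ)), add(S^4(Z), SZ))), add(add(SZ, Z), add(Z, Z)))
  →4  S(add(add(add(Z, mul(SZ, SZ)), add(S^4(Z), SZ)), add(add(SZ, Z), add(Z, Z))))
  →5  S(add(add(mul(SZ, SZ), add(S^4(Z), SZ)), add(add(SZ, Z), add(Z, Z))))
  →6  S(add(add(add(SZ, mul(Z, SZ)), add(S^4(Z), SZ)), add(add(SZ, Z), add(Z, Z))))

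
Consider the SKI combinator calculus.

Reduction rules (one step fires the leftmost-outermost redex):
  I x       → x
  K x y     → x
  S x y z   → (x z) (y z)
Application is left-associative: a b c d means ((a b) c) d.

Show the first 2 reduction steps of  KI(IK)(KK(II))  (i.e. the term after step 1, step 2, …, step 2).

Answer: after 2 steps: KK(II)

Reduction:
  start: KI(IK)(KK(II))
  →1  I(KK(II))
  →2  KK(II)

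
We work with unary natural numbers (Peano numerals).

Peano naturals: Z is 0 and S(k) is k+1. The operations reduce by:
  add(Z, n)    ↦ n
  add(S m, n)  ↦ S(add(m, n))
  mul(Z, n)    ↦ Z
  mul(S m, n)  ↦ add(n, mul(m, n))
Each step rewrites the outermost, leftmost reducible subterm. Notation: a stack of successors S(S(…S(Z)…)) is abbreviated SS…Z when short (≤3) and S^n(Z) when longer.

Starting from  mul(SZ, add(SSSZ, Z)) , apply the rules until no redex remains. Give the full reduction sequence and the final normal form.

Answer: normal form = SSSZ  (in 10 steps)

Derivation:
  start: mul(SZ, add(SSSZ, Z))
  [1] add(add(SSSZ, Z), mul(Z, add(SSSZ, Z)))
  [2] add(S(add(SSZ, Z)), mul(Z, add(SSSZ, Z)))
  [3] S(add(add(SSZ, Z), mul(Z, add(SSSZ, Z))))
  [4] S(add(S(add(SZ, Z)), mul(Z, add(SSSZ, Z))))
  [5] S(S(add(add(SZ, Z), mul(Z, add(SSSZ, Z)))))
  [6] S(S(add(S(add(Z, Z)), mul(Z, add(SSSZ, Z)))))
  [7] S(S(S(add(add(Z, Z), mul(Z, add(SSSZ, Z))))))
  [8] S(S(S(add(Z, mul(Z, add(SSSZ, Z))))))
  [9] S(S(S(mul(Z, add(SSSZ, Z)))))
  [10] SSSZ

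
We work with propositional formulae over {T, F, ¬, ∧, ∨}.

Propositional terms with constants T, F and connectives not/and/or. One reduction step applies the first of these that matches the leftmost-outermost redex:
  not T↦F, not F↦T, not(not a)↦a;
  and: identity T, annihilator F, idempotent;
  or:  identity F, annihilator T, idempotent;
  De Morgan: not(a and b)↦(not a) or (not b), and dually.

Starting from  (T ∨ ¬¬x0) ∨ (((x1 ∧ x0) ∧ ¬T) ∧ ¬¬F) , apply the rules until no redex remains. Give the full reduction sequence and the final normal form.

  start: (T ∨ ¬¬x0) ∨ (((x1 ∧ x0) ∧ ¬T) ∧ ¬¬F)
  →1  T ∨ (((x1 ∧ x0) ∧ ¬T) ∧ ¬¬F)
  →2  T

Answer: normal form = T  (in 2 steps)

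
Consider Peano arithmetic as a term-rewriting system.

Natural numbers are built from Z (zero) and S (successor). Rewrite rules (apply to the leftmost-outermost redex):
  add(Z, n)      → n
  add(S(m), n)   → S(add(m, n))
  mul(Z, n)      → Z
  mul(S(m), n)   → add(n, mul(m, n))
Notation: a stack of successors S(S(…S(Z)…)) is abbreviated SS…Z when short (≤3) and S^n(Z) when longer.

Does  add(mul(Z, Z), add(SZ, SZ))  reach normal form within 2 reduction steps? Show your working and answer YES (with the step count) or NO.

  start: add(mul(Z, Z), add(SZ, SZ))
  [1] add(Z, add(SZ, SZ))
  [2] add(SZ, SZ)

Answer: NO — after 2 steps the term is add(SZ, SZ), not yet normal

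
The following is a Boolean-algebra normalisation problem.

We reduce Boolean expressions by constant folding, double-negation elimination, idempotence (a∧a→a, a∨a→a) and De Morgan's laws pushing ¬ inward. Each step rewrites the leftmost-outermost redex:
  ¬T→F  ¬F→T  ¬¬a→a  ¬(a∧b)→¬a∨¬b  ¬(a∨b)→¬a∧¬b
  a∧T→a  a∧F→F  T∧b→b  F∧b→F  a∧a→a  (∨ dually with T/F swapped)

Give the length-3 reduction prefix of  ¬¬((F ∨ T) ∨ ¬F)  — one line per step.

  start: ¬¬((F ∨ T) ∨ ¬F)
  →1  (F ∨ T) ∨ ¬F
  →2  T ∨ ¬F
  →3  T

Answer: after 3 steps: T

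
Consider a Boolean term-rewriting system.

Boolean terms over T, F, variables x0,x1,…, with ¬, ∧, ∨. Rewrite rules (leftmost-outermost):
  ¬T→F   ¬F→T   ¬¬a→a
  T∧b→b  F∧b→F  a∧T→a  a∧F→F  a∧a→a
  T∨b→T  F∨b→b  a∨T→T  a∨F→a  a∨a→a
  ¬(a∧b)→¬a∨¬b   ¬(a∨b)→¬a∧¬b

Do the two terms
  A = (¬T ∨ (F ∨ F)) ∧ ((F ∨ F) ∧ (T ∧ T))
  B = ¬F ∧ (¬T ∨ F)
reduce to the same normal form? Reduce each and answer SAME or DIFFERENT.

Term A:
  start: (¬T ∨ (F ∨ F)) ∧ ((F ∨ F) ∧ (T ∧ T))
  →1  (F ∨ (F ∨ F)) ∧ ((F ∨ F) ∧ (T ∧ T))
  →2  (F ∨ F) ∧ ((F ∨ F) ∧ (T ∧ T))
  →3  F ∧ ((F ∨ F) ∧ (T ∧ T))
  →4  F

Term B:
  start: ¬F ∧ (¬T ∨ F)
  →1  T ∧ (¬T ∨ F)
  →2  ¬T ∨ F
  →3  ¬T
  →4  F

Answer: SAME — A ⇓ F, B ⇓ F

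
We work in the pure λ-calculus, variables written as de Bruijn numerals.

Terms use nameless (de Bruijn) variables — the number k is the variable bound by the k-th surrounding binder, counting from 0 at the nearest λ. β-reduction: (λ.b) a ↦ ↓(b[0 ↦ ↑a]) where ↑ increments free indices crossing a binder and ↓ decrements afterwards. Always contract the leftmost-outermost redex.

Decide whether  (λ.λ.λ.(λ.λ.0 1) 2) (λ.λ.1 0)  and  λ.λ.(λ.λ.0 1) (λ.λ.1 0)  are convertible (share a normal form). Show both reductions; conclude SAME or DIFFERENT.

Answer: SAME — A ⇓ λ.λ.λ.0 (λ.λ.1 0), B ⇓ λ.λ.λ.0 (λ.λ.1 0)

Working:
Term A:
  start: (λ.λ.λ.(λ.λ.0 1) 2) (λ.λ.1 0)
  →1  λ.λ.(λ.λ.0 1) (λ.λ.1 0)
  →2  λ.λ.λ.0 (λ.λ.1 0)

Term B:
  start: λ.λ.(λ.λ.0 1) (λ.λ.1 0)
  →1  λ.λ.λ.0 (λ.λ.1 0)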